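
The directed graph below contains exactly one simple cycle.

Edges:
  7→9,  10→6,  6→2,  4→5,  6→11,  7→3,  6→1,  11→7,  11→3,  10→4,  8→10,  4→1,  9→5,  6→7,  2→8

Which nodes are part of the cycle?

DFS with gray/black marking from 6:
6 gray
  7 gray
    3 gray
    3 black
    9 gray
      5 gray
      5 black
    9 black
  7 black
  1 gray
  1 black
  2 gray
    8 gray
      10 gray
        10→6: 6 is gray → back edge
Back edge closes the cycle 6 → 2 → 8 → 10 → 6; its vertices are {2, 6, 8, 10}.

2, 6, 8, 10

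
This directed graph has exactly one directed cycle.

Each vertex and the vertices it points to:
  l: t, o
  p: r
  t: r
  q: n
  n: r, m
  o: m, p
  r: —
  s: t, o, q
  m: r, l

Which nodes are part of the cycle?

DFS with gray/black marking from o:
o gray
  m gray
    r gray
    r black
    l gray
      t gray
        t→r: r black — skip
      t black
      l→o: o is gray → back edge
Back edge closes the cycle o → m → l → o; its vertices are {l, m, o}.

l, m, o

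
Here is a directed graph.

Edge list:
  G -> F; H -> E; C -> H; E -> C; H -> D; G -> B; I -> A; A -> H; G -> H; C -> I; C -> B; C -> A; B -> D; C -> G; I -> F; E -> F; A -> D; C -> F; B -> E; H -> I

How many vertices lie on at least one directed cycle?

7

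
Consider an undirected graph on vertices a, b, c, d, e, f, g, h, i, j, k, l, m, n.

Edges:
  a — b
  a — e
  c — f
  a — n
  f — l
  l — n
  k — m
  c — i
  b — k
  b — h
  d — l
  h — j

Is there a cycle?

No

DFS, tracking each vertex's parent; an edge to a visited non-parent vertex closes a cycle.
Start from i:
visit i (parent –)
  visit c (parent i)
    c–i: parent, skip
    visit f (parent c)
      f–c: parent, skip
      visit l (parent f)
        visit n (parent l)
          n–l: parent, skip
          visit a (parent n)
            a–n: parent, skip
            visit e (parent a)
              e–a: parent, skip
            visit b (parent a)
              visit h (parent b)
                h–b: parent, skip
                visit j (parent h)
                  j–h: parent, skip
              b–a: parent, skip
              visit k (parent b)
                visit m (parent k)
                  m–k: parent, skip
                k–b: parent, skip
        visit d (parent l)
          d–l: parent, skip
        l–f: parent, skip
visit g (parent –)
No non-parent visited neighbor found — the graph is a forest.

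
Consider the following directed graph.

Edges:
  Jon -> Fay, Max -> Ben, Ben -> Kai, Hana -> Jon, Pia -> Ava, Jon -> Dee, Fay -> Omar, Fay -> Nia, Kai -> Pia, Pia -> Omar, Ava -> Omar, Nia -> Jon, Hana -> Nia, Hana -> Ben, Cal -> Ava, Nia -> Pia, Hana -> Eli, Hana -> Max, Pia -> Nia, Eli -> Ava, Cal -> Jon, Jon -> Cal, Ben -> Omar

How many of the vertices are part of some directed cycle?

5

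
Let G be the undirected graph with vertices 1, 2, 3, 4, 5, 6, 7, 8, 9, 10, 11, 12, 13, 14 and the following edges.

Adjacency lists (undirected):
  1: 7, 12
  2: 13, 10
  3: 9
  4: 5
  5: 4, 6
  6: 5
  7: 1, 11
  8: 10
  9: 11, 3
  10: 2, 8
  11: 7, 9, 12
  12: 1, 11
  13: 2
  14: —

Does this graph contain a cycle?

DFS, tracking each vertex's parent; an edge to a visited non-parent vertex closes a cycle.
Start from 9:
visit 9 (parent –)
  visit 11 (parent 9)
    visit 7 (parent 11)
      visit 1 (parent 7)
        1–7: parent, skip
        visit 12 (parent 1)
          12–1: parent, skip
          12–11: 11 visited and ≠ parent → cycle
Cycle: 11 – 7 – 1 – 12 – 11.

Yes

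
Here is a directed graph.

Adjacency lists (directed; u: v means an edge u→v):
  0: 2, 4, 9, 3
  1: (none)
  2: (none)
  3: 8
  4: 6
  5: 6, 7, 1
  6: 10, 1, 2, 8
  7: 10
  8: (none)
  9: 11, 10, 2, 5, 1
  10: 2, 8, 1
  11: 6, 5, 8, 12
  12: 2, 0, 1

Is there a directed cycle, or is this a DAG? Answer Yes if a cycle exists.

DFS with white/gray/black marking, starting from 5:
5 gray
  6 gray
    10 gray
      2 gray
      2 black
      8 gray
      8 black
      1 gray
      1 black
    10 black
    6→1: 1 black — skip
    6→2: 2 black — skip
    6→8: 8 black — skip
  6 black
  7 gray
    7→10: 10 black — skip
  7 black
  5→1: 1 black — skip
5 black
0 gray
  0→2: 2 black — skip
  4 gray
    4→6: 6 black — skip
  4 black
  9 gray
    11 gray
      11→6: 6 black — skip
      11→5: 5 black — skip
      11→8: 8 black — skip
      12 gray
        12→2: 2 black — skip
        12→0: 0 is gray → back edge
Back edge found, so a cycle exists: 0 → 9 → 11 → 12 → 0.

Yes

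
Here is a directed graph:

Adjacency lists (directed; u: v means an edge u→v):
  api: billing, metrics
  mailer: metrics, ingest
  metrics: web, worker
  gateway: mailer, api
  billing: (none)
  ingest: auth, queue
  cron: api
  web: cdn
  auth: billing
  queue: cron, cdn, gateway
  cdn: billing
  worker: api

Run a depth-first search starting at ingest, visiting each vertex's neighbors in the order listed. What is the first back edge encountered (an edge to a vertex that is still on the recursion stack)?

DFS from ingest (visiting each vertex's neighbors in the order listed); mark gray on enter, black on exit:
ingest gray
  auth gray
    billing gray
    billing black
  auth black
  queue gray
    cron gray
      api gray
        api→billing: billing black — skip
        metrics gray
          web gray
            cdn gray
              cdn→billing: billing black — skip
            cdn black
          web black
          worker gray
            worker→api: api is gray → back edge
First back edge: worker → api.

worker->api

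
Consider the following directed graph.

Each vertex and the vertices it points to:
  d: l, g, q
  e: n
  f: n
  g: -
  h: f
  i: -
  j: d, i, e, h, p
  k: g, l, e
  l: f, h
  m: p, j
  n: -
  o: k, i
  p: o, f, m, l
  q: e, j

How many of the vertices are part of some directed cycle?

5

A vertex is on a directed cycle iff it belongs to a strongly connected component of size ≥ 2 (or has a self-loop).
The vertices on cycles are {d, j, m, p, q} — 5 in total.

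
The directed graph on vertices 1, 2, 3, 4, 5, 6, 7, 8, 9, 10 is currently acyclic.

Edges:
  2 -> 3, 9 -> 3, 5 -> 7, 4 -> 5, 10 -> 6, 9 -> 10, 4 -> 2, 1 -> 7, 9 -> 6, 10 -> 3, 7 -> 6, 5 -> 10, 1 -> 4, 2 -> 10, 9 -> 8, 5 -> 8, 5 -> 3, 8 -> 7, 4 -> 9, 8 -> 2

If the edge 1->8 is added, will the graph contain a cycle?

No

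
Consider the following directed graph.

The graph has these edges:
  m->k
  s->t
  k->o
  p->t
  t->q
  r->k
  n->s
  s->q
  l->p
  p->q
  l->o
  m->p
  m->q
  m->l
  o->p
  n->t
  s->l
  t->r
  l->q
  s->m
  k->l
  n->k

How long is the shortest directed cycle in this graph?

For each vertex v, BFS finds the shortest path from v back to v.
The shortest such closed walk is t → r → k → l → p → t, length 5.

5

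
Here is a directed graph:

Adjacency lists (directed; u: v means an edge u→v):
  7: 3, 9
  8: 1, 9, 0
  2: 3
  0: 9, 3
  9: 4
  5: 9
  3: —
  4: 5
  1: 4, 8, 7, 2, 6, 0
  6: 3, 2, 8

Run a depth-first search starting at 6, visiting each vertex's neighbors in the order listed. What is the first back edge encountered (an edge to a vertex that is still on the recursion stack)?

9→4

DFS from 6 (visiting each vertex's neighbors in the order listed); mark gray on enter, black on exit:
6 gray
  3 gray
  3 black
  2 gray
    2→3: 3 black — skip
  2 black
  8 gray
    1 gray
      4 gray
        5 gray
          9 gray
            9→4: 4 is gray → back edge
First back edge: 9 → 4.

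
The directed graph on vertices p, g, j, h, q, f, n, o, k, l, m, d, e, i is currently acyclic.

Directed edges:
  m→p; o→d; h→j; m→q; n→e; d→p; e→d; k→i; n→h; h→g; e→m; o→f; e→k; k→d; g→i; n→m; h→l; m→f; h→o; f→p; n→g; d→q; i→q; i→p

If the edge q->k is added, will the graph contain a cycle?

Yes

Adding q→k creates a cycle iff k can already reach q.
Path from k: k → d → q.
So k → … → q → k is a cycle.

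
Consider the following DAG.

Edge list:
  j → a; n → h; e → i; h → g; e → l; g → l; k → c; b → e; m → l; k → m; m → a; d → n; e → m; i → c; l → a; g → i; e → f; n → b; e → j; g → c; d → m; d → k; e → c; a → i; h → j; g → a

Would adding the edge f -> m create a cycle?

No

Adding f→m creates a cycle iff m can already reach f.
Explore from m: no path reaches f. The graph stays acyclic.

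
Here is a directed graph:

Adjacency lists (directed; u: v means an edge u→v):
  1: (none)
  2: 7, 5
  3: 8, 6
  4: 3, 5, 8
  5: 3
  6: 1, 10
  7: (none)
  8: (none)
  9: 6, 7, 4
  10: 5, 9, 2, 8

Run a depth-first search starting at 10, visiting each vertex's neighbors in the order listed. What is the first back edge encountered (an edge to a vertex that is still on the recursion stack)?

DFS from 10 (visiting each vertex's neighbors in the order listed); mark gray on enter, black on exit:
10 gray
  5 gray
    3 gray
      8 gray
      8 black
      6 gray
        1 gray
        1 black
        6→10: 10 is gray → back edge
First back edge: 6 → 10.

6→10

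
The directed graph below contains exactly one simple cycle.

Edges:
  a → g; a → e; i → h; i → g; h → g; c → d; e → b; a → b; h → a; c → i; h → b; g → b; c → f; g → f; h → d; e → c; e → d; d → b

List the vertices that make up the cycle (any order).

DFS with gray/black marking from e:
e gray
  b gray
  b black
  d gray
    d→b: b black — skip
  d black
  c gray
    f gray
    f black
    i gray
      g gray
        g→f: f black — skip
        g→b: b black — skip
      g black
      h gray
        a gray
          a→e: e is gray → back edge
Back edge closes the cycle e → c → i → h → a → e; its vertices are {a, c, e, h, i}.

a, c, e, h, i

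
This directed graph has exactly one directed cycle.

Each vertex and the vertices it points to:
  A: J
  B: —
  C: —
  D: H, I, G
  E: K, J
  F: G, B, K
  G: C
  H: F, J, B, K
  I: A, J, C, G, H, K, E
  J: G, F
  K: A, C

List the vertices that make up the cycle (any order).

DFS with gray/black marking from F:
F gray
  G gray
    C gray
    C black
  G black
  B gray
  B black
  K gray
    A gray
      J gray
        J→G: G black — skip
        J→F: F is gray → back edge
Back edge closes the cycle F → K → A → J → F; its vertices are {A, F, J, K}.

A, F, J, K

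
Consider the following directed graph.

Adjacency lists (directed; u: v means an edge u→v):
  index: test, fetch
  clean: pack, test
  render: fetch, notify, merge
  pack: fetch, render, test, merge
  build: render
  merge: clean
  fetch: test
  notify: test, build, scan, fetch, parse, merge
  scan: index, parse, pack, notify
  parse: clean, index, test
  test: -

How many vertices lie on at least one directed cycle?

A vertex is on a directed cycle iff it belongs to a strongly connected component of size ≥ 2 (or has a self-loop).
The vertices on cycles are {pack, scan, build, clean, merge, parse, notify, render} — 8 in total.

8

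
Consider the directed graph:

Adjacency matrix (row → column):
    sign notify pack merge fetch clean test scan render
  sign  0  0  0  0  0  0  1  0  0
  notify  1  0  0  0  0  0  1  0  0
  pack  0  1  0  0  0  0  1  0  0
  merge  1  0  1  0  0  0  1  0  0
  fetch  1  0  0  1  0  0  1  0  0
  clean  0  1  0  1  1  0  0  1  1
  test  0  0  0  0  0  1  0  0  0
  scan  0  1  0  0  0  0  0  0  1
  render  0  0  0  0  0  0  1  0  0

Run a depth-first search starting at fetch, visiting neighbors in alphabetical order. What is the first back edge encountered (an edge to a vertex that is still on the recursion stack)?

DFS from fetch (visiting neighbors in alphabetical order); mark gray on enter, black on exit:
fetch gray
  merge gray
    pack gray
      notify gray
        sign gray
          test gray
            clean gray
              clean→fetch: fetch is gray → back edge
First back edge: clean → fetch.

clean->fetch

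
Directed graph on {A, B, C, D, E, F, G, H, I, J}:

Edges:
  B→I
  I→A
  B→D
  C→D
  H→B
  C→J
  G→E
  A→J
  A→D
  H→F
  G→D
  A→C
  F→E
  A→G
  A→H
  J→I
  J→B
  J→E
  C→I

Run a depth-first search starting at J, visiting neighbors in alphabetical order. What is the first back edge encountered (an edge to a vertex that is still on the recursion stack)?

C→I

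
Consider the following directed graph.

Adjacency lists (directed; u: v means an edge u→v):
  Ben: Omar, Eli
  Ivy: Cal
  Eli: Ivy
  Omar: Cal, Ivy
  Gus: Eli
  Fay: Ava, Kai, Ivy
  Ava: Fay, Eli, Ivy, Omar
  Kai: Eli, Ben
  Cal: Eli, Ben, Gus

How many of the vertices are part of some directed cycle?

8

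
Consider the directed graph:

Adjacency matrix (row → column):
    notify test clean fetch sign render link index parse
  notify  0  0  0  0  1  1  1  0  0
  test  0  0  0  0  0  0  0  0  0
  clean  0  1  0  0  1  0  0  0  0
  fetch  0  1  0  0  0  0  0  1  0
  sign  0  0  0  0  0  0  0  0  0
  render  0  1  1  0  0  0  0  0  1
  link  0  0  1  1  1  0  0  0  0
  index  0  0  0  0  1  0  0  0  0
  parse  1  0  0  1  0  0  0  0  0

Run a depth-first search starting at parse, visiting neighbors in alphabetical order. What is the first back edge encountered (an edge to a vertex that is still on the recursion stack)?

render->parse

DFS from parse (visiting neighbors in alphabetical order); mark gray on enter, black on exit:
parse gray
  fetch gray
    index gray
      sign gray
      sign black
    index black
    test gray
    test black
  fetch black
  notify gray
    link gray
      clean gray
        clean→sign: sign black — skip
        clean→test: test black — skip
      clean black
      link→fetch: fetch black — skip
      link→sign: sign black — skip
    link black
    render gray
      render→clean: clean black — skip
      render→parse: parse is gray → back edge
First back edge: render → parse.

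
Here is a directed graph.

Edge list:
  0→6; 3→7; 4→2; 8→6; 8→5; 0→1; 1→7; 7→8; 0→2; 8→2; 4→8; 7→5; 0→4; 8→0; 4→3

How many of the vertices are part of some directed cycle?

A vertex is on a directed cycle iff it belongs to a strongly connected component of size ≥ 2 (or has a self-loop).
The vertices on cycles are {0, 1, 3, 4, 7, 8} — 6 in total.

6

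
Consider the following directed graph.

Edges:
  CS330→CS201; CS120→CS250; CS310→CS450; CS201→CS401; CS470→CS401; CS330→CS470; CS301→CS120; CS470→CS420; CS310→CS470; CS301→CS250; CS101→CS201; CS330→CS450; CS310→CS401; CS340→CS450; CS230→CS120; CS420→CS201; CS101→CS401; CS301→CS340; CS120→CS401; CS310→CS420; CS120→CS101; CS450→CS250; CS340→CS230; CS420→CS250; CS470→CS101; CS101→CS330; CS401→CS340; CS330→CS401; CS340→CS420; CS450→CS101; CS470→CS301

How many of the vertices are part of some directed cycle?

11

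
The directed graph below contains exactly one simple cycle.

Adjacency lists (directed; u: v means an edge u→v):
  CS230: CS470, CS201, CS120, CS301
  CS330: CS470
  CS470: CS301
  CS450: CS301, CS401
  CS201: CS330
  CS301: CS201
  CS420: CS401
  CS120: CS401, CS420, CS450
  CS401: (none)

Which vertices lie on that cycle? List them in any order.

CS201, CS301, CS330, CS470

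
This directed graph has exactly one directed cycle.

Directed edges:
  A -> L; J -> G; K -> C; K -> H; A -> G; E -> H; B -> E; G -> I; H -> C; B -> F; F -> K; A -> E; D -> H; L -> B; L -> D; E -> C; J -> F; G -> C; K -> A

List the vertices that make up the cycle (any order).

A, B, F, K, L

DFS with gray/black marking from F:
F gray
  K gray
    C gray
    C black
    A gray
      E gray
        E→C: C black — skip
        H gray
          H→C: C black — skip
        H black
      E black
      G gray
        I gray
        I black
        G→C: C black — skip
      G black
      L gray
        D gray
          D→H: H black — skip
        D black
        B gray
          B→E: E black — skip
          B→F: F is gray → back edge
Back edge closes the cycle F → K → A → L → B → F; its vertices are {A, B, F, K, L}.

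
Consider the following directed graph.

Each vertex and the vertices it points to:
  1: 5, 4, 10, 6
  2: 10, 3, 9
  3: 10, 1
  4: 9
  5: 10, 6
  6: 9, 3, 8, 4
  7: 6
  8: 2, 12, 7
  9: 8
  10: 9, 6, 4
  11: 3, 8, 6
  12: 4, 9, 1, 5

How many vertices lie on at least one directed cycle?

11

A vertex is on a directed cycle iff it belongs to a strongly connected component of size ≥ 2 (or has a self-loop).
The vertices on cycles are {1, 2, 3, 4, 5, 6, 7, 8, 9, 10, 12} — 11 in total.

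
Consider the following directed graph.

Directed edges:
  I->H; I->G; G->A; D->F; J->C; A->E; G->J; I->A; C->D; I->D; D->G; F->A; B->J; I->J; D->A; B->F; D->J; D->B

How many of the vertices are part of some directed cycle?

5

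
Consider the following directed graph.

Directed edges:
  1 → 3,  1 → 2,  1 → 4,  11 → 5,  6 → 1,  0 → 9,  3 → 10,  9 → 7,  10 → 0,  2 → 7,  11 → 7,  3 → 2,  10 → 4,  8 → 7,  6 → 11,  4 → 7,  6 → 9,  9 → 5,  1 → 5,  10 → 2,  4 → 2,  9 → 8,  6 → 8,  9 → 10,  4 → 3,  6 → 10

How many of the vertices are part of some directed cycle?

A vertex is on a directed cycle iff it belongs to a strongly connected component of size ≥ 2 (or has a self-loop).
The vertices on cycles are {0, 3, 4, 9, 10} — 5 in total.

5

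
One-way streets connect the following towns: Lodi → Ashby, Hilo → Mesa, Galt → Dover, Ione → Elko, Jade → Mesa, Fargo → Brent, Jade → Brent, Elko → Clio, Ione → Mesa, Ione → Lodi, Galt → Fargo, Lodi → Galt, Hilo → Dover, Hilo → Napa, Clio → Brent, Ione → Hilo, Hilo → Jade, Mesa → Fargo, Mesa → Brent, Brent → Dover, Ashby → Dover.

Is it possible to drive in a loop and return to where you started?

DFS with white/gray/black marking, starting from Dover:
Dover gray
Dover black
Elko gray
  Clio gray
    Brent gray
      Brent→Dover: Dover black — skip
    Brent black
  Clio black
Elko black
Hilo gray
  Mesa gray
    Fargo gray
      Fargo→Brent: Brent black — skip
    Fargo black
    Mesa→Brent: Brent black — skip
  Mesa black
  Jade gray
    Jade→Brent: Brent black — skip
    Jade→Mesa: Mesa black — skip
  Jade black
  Napa gray
  Napa black
  Hilo→Dover: Dover black — skip
Hilo black
Lodi gray
  Galt gray
    Galt→Dover: Dover black — skip
    Galt→Fargo: Fargo black — skip
  Galt black
  Ashby gray
    Ashby→Dover: Dover black — skip
  Ashby black
Lodi black
Ione gray
  Ione→Lodi: Lodi black — skip
  Ione→Mesa: Mesa black — skip
  Ione→Hilo: Hilo black — skip
  Ione→Elko: Elko black — skip
Ione black
Every edge goes to a white or black vertex — no back edge, so the graph is acyclic.

No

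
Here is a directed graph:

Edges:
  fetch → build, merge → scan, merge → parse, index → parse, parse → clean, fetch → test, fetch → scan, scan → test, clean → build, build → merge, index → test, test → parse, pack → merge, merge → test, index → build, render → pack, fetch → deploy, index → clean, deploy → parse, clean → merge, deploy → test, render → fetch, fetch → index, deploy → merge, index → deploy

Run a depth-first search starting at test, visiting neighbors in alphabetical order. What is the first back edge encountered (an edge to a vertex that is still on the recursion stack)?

DFS from test (visiting neighbors in alphabetical order); mark gray on enter, black on exit:
test gray
  parse gray
    clean gray
      build gray
        merge gray
          merge→parse: parse is gray → back edge
First back edge: merge → parse.

merge->parse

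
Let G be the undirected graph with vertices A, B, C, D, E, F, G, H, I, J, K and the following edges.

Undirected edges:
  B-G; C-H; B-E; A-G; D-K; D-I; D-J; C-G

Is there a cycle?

DFS, tracking each vertex's parent; an edge to a visited non-parent vertex closes a cycle.
Start from E:
visit E (parent –)
  visit B (parent E)
    B–E: parent, skip
    visit G (parent B)
      G–B: parent, skip
      visit C (parent G)
        visit H (parent C)
          H–C: parent, skip
        C–G: parent, skip
      visit A (parent G)
        A–G: parent, skip
visit D (parent –)
  visit K (parent D)
    K–D: parent, skip
  visit I (parent D)
    I–D: parent, skip
  visit J (parent D)
    J–D: parent, skip
visit F (parent –)
No non-parent visited neighbor found — the graph is a forest.

No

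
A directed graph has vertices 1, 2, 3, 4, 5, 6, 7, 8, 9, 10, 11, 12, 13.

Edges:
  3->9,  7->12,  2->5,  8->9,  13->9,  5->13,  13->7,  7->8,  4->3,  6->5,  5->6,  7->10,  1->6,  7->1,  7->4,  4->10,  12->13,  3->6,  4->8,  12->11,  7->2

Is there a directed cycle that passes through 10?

10 lies on a cycle iff there is a path from 10 back to itself.
Exploring from 10, it never reaches itself; equivalently, its strongly connected component is a singleton.

No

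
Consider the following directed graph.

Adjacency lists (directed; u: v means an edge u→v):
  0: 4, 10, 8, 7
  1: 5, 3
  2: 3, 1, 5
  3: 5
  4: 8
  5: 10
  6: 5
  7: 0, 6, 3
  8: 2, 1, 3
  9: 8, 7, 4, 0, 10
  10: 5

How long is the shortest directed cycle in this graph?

2

For each vertex v, BFS finds the shortest path from v back to v.
The shortest such closed walk is 0 → 7 → 0, length 2.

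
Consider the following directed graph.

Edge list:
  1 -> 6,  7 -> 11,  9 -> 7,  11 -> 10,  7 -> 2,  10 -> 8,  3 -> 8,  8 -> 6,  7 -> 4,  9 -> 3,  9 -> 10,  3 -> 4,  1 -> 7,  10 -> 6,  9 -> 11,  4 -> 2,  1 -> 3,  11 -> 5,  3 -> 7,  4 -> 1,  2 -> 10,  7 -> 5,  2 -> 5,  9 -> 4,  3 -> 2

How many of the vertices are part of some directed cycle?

A vertex is on a directed cycle iff it belongs to a strongly connected component of size ≥ 2 (or has a self-loop).
The vertices on cycles are {1, 3, 4, 7} — 4 in total.

4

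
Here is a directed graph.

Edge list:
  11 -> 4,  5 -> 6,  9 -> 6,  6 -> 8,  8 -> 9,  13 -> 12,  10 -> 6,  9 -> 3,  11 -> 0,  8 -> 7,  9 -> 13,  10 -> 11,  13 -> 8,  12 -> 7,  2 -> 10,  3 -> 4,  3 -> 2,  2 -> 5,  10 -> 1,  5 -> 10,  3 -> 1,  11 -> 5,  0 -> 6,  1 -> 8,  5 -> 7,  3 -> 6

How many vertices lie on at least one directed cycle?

A vertex is on a directed cycle iff it belongs to a strongly connected component of size ≥ 2 (or has a self-loop).
The vertices on cycles are {0, 1, 2, 3, 5, 6, 8, 9, 10, 11, 13} — 11 in total.

11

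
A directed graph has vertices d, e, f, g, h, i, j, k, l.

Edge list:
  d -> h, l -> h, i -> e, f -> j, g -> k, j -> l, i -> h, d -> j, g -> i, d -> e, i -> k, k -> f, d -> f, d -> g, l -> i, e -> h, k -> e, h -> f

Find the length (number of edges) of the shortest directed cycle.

4

For each vertex v, BFS finds the shortest path from v back to v.
The shortest such closed walk is j → l → h → f → j, length 4.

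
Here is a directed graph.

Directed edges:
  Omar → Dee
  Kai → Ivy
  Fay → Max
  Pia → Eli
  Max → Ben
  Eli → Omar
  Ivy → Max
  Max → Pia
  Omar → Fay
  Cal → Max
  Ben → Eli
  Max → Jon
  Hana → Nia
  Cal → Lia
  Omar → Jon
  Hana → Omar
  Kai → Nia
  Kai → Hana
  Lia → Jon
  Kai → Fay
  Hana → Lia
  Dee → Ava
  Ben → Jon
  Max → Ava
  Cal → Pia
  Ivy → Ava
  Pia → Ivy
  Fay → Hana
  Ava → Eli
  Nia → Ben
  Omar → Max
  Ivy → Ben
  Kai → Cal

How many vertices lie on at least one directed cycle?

A vertex is on a directed cycle iff it belongs to a strongly connected component of size ≥ 2 (or has a self-loop).
The vertices on cycles are {Ava, Ben, Dee, Eli, Fay, Ivy, Max, Nia, Pia, Hana, Omar} — 11 in total.

11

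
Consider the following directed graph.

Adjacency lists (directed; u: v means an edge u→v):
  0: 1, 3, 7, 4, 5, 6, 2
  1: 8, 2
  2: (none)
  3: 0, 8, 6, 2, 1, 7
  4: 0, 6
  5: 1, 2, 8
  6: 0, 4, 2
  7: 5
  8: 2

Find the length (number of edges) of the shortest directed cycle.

For each vertex v, BFS finds the shortest path from v back to v.
The shortest such closed walk is 4 → 6 → 4, length 2.

2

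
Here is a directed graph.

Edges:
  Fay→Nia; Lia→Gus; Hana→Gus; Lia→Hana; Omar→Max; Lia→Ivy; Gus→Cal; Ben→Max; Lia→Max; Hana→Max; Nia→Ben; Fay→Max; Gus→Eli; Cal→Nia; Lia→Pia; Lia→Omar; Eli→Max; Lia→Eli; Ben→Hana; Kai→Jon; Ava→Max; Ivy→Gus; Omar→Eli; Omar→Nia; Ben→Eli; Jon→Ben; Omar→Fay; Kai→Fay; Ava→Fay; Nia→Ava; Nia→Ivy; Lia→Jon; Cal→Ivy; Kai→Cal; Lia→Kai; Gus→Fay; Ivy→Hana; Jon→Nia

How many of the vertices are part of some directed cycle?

8

A vertex is on a directed cycle iff it belongs to a strongly connected component of size ≥ 2 (or has a self-loop).
The vertices on cycles are {Ava, Ben, Cal, Fay, Gus, Ivy, Nia, Hana} — 8 in total.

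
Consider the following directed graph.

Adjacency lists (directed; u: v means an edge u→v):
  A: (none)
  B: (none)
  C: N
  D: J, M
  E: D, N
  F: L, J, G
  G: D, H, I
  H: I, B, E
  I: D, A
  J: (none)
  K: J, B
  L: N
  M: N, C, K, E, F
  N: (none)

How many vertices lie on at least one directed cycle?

7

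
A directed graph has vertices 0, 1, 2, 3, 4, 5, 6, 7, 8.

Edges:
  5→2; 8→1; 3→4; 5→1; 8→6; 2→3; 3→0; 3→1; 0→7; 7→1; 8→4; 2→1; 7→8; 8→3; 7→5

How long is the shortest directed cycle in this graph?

For each vertex v, BFS finds the shortest path from v back to v.
The shortest such closed walk is 8 → 3 → 0 → 7 → 8, length 4.

4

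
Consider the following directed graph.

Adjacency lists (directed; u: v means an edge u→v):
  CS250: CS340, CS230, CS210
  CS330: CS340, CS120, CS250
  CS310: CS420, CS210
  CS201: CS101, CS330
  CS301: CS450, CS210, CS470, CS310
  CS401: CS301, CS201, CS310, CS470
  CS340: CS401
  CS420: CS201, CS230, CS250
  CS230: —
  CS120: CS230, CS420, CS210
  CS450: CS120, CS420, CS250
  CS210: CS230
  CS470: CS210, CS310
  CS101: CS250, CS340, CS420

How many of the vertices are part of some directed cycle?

12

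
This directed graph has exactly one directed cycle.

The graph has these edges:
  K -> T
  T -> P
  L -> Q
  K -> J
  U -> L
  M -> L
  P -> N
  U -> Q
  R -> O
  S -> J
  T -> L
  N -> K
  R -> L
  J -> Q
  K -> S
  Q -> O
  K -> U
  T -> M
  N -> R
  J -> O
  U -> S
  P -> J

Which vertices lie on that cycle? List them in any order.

K, N, P, T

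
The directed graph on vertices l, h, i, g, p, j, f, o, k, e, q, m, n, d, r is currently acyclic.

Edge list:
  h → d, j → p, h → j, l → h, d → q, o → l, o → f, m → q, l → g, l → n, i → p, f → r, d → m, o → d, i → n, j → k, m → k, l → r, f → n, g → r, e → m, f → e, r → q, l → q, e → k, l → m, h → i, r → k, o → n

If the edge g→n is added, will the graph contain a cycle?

No

Adding g→n creates a cycle iff n can already reach g.
Explore from n: no path reaches g. The graph stays acyclic.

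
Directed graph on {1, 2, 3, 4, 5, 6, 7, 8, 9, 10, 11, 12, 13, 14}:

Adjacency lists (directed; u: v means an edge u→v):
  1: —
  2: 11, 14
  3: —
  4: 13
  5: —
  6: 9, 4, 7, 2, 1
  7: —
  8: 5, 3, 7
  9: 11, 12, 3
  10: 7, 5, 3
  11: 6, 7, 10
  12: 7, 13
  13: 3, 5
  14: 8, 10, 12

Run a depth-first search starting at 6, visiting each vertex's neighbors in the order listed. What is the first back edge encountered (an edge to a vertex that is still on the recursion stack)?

DFS from 6 (visiting each vertex's neighbors in the order listed); mark gray on enter, black on exit:
6 gray
  9 gray
    11 gray
      11→6: 6 is gray → back edge
First back edge: 11 → 6.

11->6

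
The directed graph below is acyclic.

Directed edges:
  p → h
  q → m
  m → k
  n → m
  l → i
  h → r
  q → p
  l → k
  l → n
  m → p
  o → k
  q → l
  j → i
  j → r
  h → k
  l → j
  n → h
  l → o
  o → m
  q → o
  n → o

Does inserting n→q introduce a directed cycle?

Yes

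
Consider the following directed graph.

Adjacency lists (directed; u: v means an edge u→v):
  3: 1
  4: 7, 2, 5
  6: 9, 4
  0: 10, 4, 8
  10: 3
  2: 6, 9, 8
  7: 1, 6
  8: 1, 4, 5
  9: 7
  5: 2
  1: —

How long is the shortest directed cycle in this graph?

For each vertex v, BFS finds the shortest path from v back to v.
The shortest such closed walk is 4 → 7 → 6 → 4, length 3.

3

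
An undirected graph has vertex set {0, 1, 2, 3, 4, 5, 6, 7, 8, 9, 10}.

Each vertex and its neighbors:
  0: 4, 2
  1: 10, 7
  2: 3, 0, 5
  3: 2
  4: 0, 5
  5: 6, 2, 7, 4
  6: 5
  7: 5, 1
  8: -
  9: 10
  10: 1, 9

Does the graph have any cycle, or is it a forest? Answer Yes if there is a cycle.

Yes

DFS, tracking each vertex's parent; an edge to a visited non-parent vertex closes a cycle.
Start from 10:
visit 10 (parent –)
  visit 1 (parent 10)
    1–10: parent, skip
    visit 7 (parent 1)
      visit 5 (parent 7)
        visit 6 (parent 5)
          6–5: parent, skip
        visit 2 (parent 5)
          visit 3 (parent 2)
            3–2: parent, skip
          visit 0 (parent 2)
            visit 4 (parent 0)
              4–0: parent, skip
              4–5: 5 visited and ≠ parent → cycle
Cycle: 5 – 2 – 0 – 4 – 5.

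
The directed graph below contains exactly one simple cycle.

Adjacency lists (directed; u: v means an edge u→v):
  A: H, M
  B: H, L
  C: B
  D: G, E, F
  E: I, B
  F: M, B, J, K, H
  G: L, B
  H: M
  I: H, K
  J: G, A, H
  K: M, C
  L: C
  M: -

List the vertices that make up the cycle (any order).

DFS with gray/black marking from C:
C gray
  B gray
    H gray
      M gray
      M black
    H black
    L gray
      L→C: C is gray → back edge
Back edge closes the cycle C → B → L → C; its vertices are {B, C, L}.

B, C, L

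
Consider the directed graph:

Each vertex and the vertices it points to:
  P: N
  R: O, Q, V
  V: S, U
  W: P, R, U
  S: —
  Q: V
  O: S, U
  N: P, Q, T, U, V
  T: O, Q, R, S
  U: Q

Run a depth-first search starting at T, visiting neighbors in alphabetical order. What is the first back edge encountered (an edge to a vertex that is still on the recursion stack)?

V→U

DFS from T (visiting neighbors in alphabetical order); mark gray on enter, black on exit:
T gray
  O gray
    S gray
    S black
    U gray
      Q gray
        V gray
          V→S: S black — skip
          V→U: U is gray → back edge
First back edge: V → U.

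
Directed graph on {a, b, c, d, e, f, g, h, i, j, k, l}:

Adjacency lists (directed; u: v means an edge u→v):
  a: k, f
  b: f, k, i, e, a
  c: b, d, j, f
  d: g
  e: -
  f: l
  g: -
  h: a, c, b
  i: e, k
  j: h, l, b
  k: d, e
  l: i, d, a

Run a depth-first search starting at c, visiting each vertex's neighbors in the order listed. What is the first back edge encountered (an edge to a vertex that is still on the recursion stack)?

a->f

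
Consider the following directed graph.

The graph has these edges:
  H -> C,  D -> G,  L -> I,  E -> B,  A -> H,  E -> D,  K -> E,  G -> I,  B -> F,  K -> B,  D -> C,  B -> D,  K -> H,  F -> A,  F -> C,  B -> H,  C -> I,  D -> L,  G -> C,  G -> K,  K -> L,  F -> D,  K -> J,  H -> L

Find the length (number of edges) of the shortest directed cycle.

For each vertex v, BFS finds the shortest path from v back to v.
The shortest such closed walk is K → E → D → G → K, length 4.

4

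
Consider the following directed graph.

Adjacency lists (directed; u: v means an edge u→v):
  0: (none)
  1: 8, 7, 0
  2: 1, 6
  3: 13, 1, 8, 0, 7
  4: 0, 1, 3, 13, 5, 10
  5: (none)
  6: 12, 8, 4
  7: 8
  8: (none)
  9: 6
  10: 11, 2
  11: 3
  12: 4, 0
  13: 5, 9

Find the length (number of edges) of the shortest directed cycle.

For each vertex v, BFS finds the shortest path from v back to v.
The shortest such closed walk is 4 → 13 → 9 → 6 → 4, length 4.

4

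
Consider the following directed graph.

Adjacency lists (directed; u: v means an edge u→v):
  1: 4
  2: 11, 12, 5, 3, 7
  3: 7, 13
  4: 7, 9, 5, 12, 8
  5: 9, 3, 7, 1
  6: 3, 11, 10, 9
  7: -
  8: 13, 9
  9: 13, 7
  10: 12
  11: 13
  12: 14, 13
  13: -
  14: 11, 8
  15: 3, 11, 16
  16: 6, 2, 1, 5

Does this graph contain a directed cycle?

Yes

DFS with white/gray/black marking, starting from 12:
12 gray
  14 gray
    11 gray
      13 gray
      13 black
    11 black
    8 gray
      8→13: 13 black — skip
      9 gray
        9→13: 13 black — skip
        7 gray
        7 black
      9 black
    8 black
  14 black
  12→13: 13 black — skip
12 black
1 gray
  4 gray
    4→7: 7 black — skip
    4→9: 9 black — skip
    5 gray
      5→9: 9 black — skip
      3 gray
        3→7: 7 black — skip
        3→13: 13 black — skip
      3 black
      5→7: 7 black — skip
      5→1: 1 is gray → back edge
Back edge found, so a cycle exists: 1 → 4 → 5 → 1.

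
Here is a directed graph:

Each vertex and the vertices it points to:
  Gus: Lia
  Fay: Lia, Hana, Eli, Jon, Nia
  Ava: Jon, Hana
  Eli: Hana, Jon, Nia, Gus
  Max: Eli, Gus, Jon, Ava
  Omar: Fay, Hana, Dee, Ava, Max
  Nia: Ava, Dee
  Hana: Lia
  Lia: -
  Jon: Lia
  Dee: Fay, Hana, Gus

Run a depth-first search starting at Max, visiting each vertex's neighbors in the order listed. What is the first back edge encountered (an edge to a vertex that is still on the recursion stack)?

DFS from Max (visiting each vertex's neighbors in the order listed); mark gray on enter, black on exit:
Max gray
  Eli gray
    Hana gray
      Lia gray
      Lia black
    Hana black
    Jon gray
      Jon→Lia: Lia black — skip
    Jon black
    Nia gray
      Ava gray
        Ava→Jon: Jon black — skip
        Ava→Hana: Hana black — skip
      Ava black
      Dee gray
        Fay gray
          Fay→Lia: Lia black — skip
          Fay→Hana: Hana black — skip
          Fay→Eli: Eli is gray → back edge
First back edge: Fay → Eli.

Fay→Eli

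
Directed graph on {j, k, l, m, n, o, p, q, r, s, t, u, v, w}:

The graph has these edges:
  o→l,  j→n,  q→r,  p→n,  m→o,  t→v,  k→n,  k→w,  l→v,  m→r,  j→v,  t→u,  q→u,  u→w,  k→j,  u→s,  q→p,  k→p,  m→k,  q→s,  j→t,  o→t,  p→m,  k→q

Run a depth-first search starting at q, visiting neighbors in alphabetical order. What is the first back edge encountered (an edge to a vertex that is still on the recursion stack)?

DFS from q (visiting neighbors in alphabetical order); mark gray on enter, black on exit:
q gray
  p gray
    m gray
      k gray
        j gray
          n gray
          n black
          t gray
            u gray
              s gray
              s black
              w gray
              w black
            u black
            v gray
            v black
          t black
          j→v: v black — skip
        j black
        k→n: n black — skip
        k→p: p is gray → back edge
First back edge: k → p.

k->p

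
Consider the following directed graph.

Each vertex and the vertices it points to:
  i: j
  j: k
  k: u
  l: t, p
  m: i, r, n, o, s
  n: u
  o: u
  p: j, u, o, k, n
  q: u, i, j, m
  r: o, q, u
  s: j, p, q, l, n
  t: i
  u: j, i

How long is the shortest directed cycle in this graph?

For each vertex v, BFS finds the shortest path from v back to v.
The shortest such closed walk is s → q → m → s, length 3.

3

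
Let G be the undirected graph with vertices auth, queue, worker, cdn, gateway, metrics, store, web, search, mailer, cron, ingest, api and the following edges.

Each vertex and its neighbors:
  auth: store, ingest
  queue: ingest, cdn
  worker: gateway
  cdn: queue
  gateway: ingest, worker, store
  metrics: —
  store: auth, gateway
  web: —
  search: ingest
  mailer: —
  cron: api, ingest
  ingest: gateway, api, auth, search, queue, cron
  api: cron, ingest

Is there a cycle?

DFS, tracking each vertex's parent; an edge to a visited non-parent vertex closes a cycle.
Start from mailer:
visit mailer (parent –)
visit auth (parent –)
  visit store (parent auth)
    store–auth: parent, skip
    visit gateway (parent store)
      visit ingest (parent gateway)
        ingest–gateway: parent, skip
        visit api (parent ingest)
          visit cron (parent api)
            cron–api: parent, skip
            cron–ingest: ingest visited and ≠ parent → cycle
Cycle: ingest – api – cron – ingest.

Yes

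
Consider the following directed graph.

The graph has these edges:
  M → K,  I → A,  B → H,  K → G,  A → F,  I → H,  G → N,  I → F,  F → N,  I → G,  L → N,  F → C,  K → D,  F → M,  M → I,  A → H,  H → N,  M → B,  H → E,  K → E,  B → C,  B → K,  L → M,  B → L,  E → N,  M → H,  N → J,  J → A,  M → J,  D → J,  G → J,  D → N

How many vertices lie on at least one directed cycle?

13

A vertex is on a directed cycle iff it belongs to a strongly connected component of size ≥ 2 (or has a self-loop).
The vertices on cycles are {A, B, D, E, F, G, H, I, J, K, L, M, N} — 13 in total.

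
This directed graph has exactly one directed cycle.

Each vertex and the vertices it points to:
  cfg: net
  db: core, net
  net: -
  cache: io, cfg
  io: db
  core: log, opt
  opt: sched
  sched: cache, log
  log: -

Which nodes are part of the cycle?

DFS with gray/black marking from cache:
cache gray
  io gray
    db gray
      core gray
        log gray
        log black
        opt gray
          sched gray
            sched→cache: cache is gray → back edge
Back edge closes the cycle cache → io → db → core → opt → sched → cache; its vertices are {db, io, opt, core, cache, sched}.

db, io, opt, core, cache, sched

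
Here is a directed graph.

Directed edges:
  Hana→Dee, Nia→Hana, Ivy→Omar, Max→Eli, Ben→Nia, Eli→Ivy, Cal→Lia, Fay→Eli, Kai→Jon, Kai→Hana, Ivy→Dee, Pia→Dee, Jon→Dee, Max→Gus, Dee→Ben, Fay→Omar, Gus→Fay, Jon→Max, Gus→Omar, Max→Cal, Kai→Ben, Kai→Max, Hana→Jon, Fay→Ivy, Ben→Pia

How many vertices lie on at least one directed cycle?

11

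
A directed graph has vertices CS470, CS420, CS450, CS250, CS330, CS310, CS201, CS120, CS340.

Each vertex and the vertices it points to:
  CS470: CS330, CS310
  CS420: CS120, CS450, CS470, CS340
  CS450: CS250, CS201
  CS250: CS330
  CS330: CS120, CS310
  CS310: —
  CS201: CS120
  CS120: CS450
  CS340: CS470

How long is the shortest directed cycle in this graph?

3

For each vertex v, BFS finds the shortest path from v back to v.
The shortest such closed walk is CS120 → CS450 → CS201 → CS120, length 3.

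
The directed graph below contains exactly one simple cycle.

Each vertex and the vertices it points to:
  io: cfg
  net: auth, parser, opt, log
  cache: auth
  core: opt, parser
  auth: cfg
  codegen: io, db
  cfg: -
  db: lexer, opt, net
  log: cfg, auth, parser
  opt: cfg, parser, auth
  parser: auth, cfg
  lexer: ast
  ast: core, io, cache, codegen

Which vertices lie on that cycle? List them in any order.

DFS with gray/black marking from ast:
ast gray
  core gray
    opt gray
      cfg gray
      cfg black
      parser gray
        auth gray
          auth→cfg: cfg black — skip
        auth black
        parser→cfg: cfg black — skip
      parser black
      opt→auth: auth black — skip
    opt black
    core→parser: parser black — skip
  core black
  io gray
    io→cfg: cfg black — skip
  io black
  cache gray
    cache→auth: auth black — skip
  cache black
  codegen gray
    codegen→io: io black — skip
    db gray
      lexer gray
        lexer→ast: ast is gray → back edge
Back edge closes the cycle ast → codegen → db → lexer → ast; its vertices are {db, ast, lexer, codegen}.

db, ast, lexer, codegen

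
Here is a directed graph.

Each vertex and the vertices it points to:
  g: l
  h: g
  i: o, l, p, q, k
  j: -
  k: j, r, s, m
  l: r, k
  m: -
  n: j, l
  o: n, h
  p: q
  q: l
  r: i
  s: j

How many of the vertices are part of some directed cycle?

10

A vertex is on a directed cycle iff it belongs to a strongly connected component of size ≥ 2 (or has a self-loop).
The vertices on cycles are {g, h, i, k, l, n, o, p, q, r} — 10 in total.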